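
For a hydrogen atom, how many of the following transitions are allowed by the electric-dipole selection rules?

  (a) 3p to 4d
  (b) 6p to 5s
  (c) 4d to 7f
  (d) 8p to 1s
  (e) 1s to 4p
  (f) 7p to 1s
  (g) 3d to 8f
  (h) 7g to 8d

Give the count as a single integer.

(a) allowed
(b) allowed
(c) allowed
(d) allowed
(e) allowed
(f) allowed
(g) allowed
(h) forbidden — Δl = -2 (E1 requires Δl = ±1)
Total allowed: 7 of 8.

7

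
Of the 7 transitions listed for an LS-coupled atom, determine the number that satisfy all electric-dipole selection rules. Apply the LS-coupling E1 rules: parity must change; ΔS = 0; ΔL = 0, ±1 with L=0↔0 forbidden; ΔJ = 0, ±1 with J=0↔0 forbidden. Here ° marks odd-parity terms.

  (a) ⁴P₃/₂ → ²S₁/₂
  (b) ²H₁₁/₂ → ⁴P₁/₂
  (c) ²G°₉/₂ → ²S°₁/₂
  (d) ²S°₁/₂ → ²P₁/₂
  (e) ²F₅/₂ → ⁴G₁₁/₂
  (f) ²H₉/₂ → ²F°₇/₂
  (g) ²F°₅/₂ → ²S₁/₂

1

(a) forbidden (parity, ΔS fail)
(b) forbidden (parity, ΔS, ΔL, ΔJ fail)
(c) forbidden (parity, ΔL, ΔJ fail)
(d) allowed
(e) forbidden (parity, ΔS, ΔJ fail)
(f) forbidden (ΔL fails)
(g) forbidden (ΔL, ΔJ fail)
Total allowed: 1 of 7.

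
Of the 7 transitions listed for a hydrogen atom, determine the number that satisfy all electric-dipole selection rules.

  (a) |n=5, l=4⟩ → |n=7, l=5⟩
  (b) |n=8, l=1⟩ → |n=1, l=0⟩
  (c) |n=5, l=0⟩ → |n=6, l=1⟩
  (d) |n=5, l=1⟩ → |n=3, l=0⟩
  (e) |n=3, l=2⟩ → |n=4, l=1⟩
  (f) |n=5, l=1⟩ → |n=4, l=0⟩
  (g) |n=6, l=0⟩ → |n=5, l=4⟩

(a) allowed
(b) allowed
(c) allowed
(d) allowed
(e) allowed
(f) allowed
(g) forbidden — Δl = +4 (E1 requires Δl = ±1)
Total allowed: 6 of 7.

6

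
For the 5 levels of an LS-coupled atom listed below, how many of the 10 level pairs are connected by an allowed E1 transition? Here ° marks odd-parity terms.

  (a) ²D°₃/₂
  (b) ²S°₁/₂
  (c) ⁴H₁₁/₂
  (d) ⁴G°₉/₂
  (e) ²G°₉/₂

(a)–(b): forbidden (parity, ΔL).
(a)–(c): forbidden (ΔS, ΔL, ΔJ).
(a)–(d): forbidden (parity, ΔS, ΔL, ΔJ).
(a)–(e): forbidden (parity, ΔL, ΔJ).
(b)–(c): forbidden (ΔS, ΔL, ΔJ).
(b)–(d): forbidden (parity, ΔS, ΔL, ΔJ).
(b)–(e): forbidden (parity, ΔL, ΔJ).
(c)–(d): allowed.
(c)–(e): forbidden (ΔS).
(d)–(e): forbidden (parity, ΔS).
Allowed pairs: 1 of 10.

1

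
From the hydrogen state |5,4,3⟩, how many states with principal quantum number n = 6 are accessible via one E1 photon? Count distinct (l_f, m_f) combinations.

5

E1 requires Δl = ±1, so l_f ∈ {3, 5}; with 0 ≤ l_f ≤ n_f−1 = 5, the allowed l_f values are {3, 5}.
For l_f = 3: m_f ∈ {m_i−1, m_i, m_i+1} ∩ [−3, 3] = {2, 3} → 2 states.
For l_f = 5: m_f ∈ {m_i−1, m_i, m_i+1} ∩ [−5, 5] = {2, 3, 4} → 3 states.
Total: 5.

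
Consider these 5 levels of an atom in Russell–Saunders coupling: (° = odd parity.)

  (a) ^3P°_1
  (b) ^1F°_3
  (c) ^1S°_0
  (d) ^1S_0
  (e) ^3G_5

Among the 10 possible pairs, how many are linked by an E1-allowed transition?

0

(a)–(b): forbidden (parity, ΔS, ΔL, ΔJ).
(a)–(c): forbidden (parity, ΔS).
(a)–(d): forbidden (ΔS).
(a)–(e): forbidden (ΔL, ΔJ).
(b)–(c): forbidden (parity, ΔL, ΔJ).
(b)–(d): forbidden (ΔL, ΔJ).
(b)–(e): forbidden (ΔS, ΔJ).
(c)–(d): forbidden (ΔL, ΔJ).
(c)–(e): forbidden (ΔS, ΔL, ΔJ).
(d)–(e): forbidden (parity, ΔS, ΔL, ΔJ).
Allowed pairs: 0 of 10.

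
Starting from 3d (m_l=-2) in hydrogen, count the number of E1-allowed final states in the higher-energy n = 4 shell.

4

E1 requires Δl = ±1, so l_f ∈ {1, 3}; with 0 ≤ l_f ≤ n_f−1 = 3, the allowed l_f values are {1, 3}.
For l_f = 1: m_f ∈ {m_i−1, m_i, m_i+1} ∩ [−1, 1] = {-1} → 1 state.
For l_f = 3: m_f ∈ {m_i−1, m_i, m_i+1} ∩ [−3, 3] = {-3, -2, -1} → 3 states.
Total: 4.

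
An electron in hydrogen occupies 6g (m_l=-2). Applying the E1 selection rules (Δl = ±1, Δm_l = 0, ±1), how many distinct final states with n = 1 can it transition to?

E1 requires l_f ∈ {3, 5}, but neither lies in [0, 0], so no final state is reachable.
Total: 0.

0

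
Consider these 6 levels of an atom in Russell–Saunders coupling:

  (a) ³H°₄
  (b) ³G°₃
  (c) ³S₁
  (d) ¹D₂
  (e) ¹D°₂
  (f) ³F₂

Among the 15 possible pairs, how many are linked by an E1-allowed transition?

(a)–(b): forbidden (parity).
(a)–(c): forbidden (ΔL, ΔJ).
(a)–(d): forbidden (ΔS, ΔL, ΔJ).
(a)–(e): forbidden (parity, ΔS, ΔL, ΔJ).
(a)–(f): forbidden (ΔL, ΔJ).
(b)–(c): forbidden (ΔL, ΔJ).
(b)–(d): forbidden (ΔS, ΔL).
(b)–(e): forbidden (parity, ΔS, ΔL).
(b)–(f): allowed.
(c)–(d): forbidden (parity, ΔS, ΔL).
(c)–(e): forbidden (ΔS, ΔL).
(c)–(f): forbidden (parity, ΔL).
(d)–(e): allowed.
(d)–(f): forbidden (parity, ΔS).
(e)–(f): forbidden (ΔS).
Allowed pairs: 2 of 15.

2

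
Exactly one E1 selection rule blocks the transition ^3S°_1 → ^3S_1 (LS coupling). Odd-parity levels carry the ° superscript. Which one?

the L=0 ↔ L=0 exclusion

Parity must change: odd → even — ok.
ΔS = 0: S: 1 → 1 — ok.
ΔL = 0, ±1 (not L=0↔0): L: 0 → 0, ΔL = +0 — fails.
ΔJ = 0, ±1 (not J=0↔0): J: 1 → 1, ΔJ = +0 — ok.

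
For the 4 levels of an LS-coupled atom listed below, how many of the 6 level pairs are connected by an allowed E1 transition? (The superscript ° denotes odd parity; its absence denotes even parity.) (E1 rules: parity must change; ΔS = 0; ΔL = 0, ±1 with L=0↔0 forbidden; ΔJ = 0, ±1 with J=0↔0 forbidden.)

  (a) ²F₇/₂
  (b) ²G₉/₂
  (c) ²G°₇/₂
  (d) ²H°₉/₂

(a)–(b): forbidden (parity).
(a)–(c): allowed.
(a)–(d): forbidden (ΔL).
(b)–(c): allowed.
(b)–(d): allowed.
(c)–(d): forbidden (parity).
Allowed pairs: 3 of 6.

3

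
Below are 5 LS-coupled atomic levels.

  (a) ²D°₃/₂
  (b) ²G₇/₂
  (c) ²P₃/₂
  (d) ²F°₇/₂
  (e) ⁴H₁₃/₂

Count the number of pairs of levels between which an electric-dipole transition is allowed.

(a)–(b): forbidden (ΔL, ΔJ).
(a)–(c): allowed.
(a)–(d): forbidden (parity, ΔJ).
(a)–(e): forbidden (ΔS, ΔL, ΔJ).
(b)–(c): forbidden (parity, ΔL, ΔJ).
(b)–(d): allowed.
(b)–(e): forbidden (parity, ΔS, ΔJ).
(c)–(d): forbidden (ΔL, ΔJ).
(c)–(e): forbidden (parity, ΔS, ΔL, ΔJ).
(d)–(e): forbidden (ΔS, ΔL, ΔJ).
Allowed pairs: 2 of 10.

2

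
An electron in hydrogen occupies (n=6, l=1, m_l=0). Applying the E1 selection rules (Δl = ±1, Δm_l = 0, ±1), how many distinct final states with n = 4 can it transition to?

4

E1 requires Δl = ±1, so l_f ∈ {0, 2}; with 0 ≤ l_f ≤ n_f−1 = 3, the allowed l_f values are {0, 2}.
For l_f = 0: m_f ∈ {m_i−1, m_i, m_i+1} ∩ [−0, 0] = {0} → 1 state.
For l_f = 2: m_f ∈ {m_i−1, m_i, m_i+1} ∩ [−2, 2] = {-1, 0, 1} → 3 states.
Total: 4.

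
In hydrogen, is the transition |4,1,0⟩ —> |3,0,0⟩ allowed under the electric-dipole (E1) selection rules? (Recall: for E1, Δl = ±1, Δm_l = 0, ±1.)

allowed

l: 1 → 0 (Δl = -1). Δl = ±1 satisfied.
m_l: 0 → 0 (Δm_l = +0). |Δm_l| ≤ 1 satisfied.
All E1 selection rules are satisfied.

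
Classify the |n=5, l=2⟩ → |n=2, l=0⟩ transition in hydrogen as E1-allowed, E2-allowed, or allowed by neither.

Δl = 0 − 2 = -2; l_i + l_f = 2.
E1 (Δl = ±1): not satisfied.
E2 (Δl = 0,±2, l_i+l_f ≥ 2): satisfied.

E2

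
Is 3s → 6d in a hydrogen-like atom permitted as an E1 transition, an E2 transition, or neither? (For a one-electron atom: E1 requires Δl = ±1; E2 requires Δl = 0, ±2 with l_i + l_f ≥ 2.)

E2

Δl = 2 − 0 = +2; l_i + l_f = 2.
E1 (Δl = ±1): not satisfied.
E2 (Δl = 0,±2, l_i+l_f ≥ 2): satisfied.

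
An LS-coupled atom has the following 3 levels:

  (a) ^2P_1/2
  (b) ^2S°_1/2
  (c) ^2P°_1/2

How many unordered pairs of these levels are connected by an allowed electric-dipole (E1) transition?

2

(a)–(b): allowed.
(a)–(c): allowed.
(b)–(c): forbidden (parity).
Allowed pairs: 2 of 3.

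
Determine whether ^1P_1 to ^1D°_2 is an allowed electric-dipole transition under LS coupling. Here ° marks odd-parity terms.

allowed

Initial level: S=0, L=1, J=1, parity even. Final level: S=0, L=2, J=2, parity odd.
Parity must change: even → odd — satisfied.
ΔS = 0: S: 0 → 0 — satisfied.
ΔL = 0, ±1 (not L=0↔0): L: 1 → 2, ΔL = +1 — satisfied.
ΔJ = 0, ±1 (not J=0↔0): J: 1 → 2, ΔJ = +1 — satisfied.
All four E1 rules are satisfied.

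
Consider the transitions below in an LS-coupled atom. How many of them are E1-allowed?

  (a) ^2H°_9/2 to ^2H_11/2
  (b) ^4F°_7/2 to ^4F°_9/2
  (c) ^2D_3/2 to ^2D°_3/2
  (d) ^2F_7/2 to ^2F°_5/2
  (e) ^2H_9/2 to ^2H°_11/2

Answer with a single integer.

4

(a) allowed
(b) forbidden (parity fails)
(c) allowed
(d) allowed
(e) allowed
Total allowed: 4 of 5.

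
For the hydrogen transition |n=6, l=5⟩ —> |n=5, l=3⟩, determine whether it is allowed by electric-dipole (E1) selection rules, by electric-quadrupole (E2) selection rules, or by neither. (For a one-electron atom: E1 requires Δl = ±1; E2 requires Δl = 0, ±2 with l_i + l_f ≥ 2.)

Δl = 3 − 5 = -2; l_i + l_f = 8.
E1 (Δl = ±1): not satisfied.
E2 (Δl = 0,±2, l_i+l_f ≥ 2): satisfied.

E2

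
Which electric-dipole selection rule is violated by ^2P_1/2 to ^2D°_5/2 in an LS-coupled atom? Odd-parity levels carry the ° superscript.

Reading off the term symbols: S 1/2→1/2, L 1→2, J 1/2→5/2, parity even→odd.
Parity must change: even → odd — satisfied.
ΔL = 0, ±1 (not L=0↔0): L: 1 → 2, ΔL = +1 — satisfied.
ΔS = 0: S: 1/2 → 1/2 — satisfied.
ΔJ = 0, ±1 (not J=0↔0): J: 1/2 → 5/2, ΔJ = +2 — violated.

the ΔJ = 0, ±1 rule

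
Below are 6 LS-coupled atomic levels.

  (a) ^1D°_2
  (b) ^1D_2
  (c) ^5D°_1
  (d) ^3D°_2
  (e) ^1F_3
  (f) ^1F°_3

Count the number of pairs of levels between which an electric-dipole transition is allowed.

4

(a)–(b): allowed.
(a)–(c): forbidden (parity, ΔS).
(a)–(d): forbidden (parity, ΔS).
(a)–(e): allowed.
(a)–(f): forbidden (parity).
(b)–(c): forbidden (ΔS).
(b)–(d): forbidden (ΔS).
(b)–(e): forbidden (parity).
(b)–(f): allowed.
(c)–(d): forbidden (parity, ΔS).
(c)–(e): forbidden (ΔS, ΔJ).
(c)–(f): forbidden (parity, ΔS, ΔJ).
(d)–(e): forbidden (ΔS).
(d)–(f): forbidden (parity, ΔS).
(e)–(f): allowed.
Allowed pairs: 4 of 15.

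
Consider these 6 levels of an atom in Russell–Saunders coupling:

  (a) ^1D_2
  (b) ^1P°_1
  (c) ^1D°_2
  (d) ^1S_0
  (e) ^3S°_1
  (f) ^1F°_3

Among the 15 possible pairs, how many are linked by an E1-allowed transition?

4

(a)–(b): allowed.
(a)–(c): allowed.
(a)–(d): forbidden (parity, ΔL, ΔJ).
(a)–(e): forbidden (ΔS, ΔL).
(a)–(f): allowed.
(b)–(c): forbidden (parity).
(b)–(d): allowed.
(b)–(e): forbidden (parity, ΔS).
(b)–(f): forbidden (parity, ΔL, ΔJ).
(c)–(d): forbidden (ΔL, ΔJ).
(c)–(e): forbidden (parity, ΔS, ΔL).
(c)–(f): forbidden (parity).
(d)–(e): forbidden (ΔS, ΔL).
(d)–(f): forbidden (ΔL, ΔJ).
(e)–(f): forbidden (parity, ΔS, ΔL, ΔJ).
Allowed pairs: 4 of 15.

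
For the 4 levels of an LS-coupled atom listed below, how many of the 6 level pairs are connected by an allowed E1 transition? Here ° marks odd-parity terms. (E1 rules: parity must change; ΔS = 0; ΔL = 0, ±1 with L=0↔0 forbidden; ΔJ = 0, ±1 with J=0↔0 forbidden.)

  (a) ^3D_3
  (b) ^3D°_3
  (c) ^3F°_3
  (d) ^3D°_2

(a)–(b): allowed.
(a)–(c): allowed.
(a)–(d): allowed.
(b)–(c): forbidden (parity).
(b)–(d): forbidden (parity).
(c)–(d): forbidden (parity).
Allowed pairs: 3 of 6.

3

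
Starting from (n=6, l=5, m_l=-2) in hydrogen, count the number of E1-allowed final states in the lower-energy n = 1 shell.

0

E1 requires l_f ∈ {4, 6}, but neither lies in [0, 0], so no final state is reachable.
Total: 0.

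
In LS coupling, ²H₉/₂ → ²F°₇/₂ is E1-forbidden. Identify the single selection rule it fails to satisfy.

Parity must change: even → odd — satisfied.
ΔS = 0: S: 1/2 → 1/2 — satisfied.
ΔL = 0, ±1 (not L=0↔0): L: 5 → 3, ΔL = -2 — violated.
ΔJ = 0, ±1 (not J=0↔0): J: 9/2 → 7/2, ΔJ = -1 — satisfied.

the ΔL = 0, ±1 rule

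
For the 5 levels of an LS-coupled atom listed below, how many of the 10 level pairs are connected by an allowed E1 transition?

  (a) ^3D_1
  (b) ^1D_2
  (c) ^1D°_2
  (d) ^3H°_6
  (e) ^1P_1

(a)–(b): forbidden (parity, ΔS).
(a)–(c): forbidden (ΔS).
(a)–(d): forbidden (ΔL, ΔJ).
(a)–(e): forbidden (parity, ΔS).
(b)–(c): allowed.
(b)–(d): forbidden (ΔS, ΔL, ΔJ).
(b)–(e): forbidden (parity).
(c)–(d): forbidden (parity, ΔS, ΔL, ΔJ).
(c)–(e): allowed.
(d)–(e): forbidden (ΔS, ΔL, ΔJ).
Allowed pairs: 2 of 10.

2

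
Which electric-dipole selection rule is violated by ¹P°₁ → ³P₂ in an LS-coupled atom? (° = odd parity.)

Initial level: S=0, L=1, J=1, parity odd. Final level: S=1, L=1, J=2, parity even.
ΔS = 0: S: 0 → 1 — violated.
ΔL = 0, ±1 (not L=0↔0): L: 1 → 1, ΔL = +0 — satisfied.
ΔJ = 0, ±1 (not J=0↔0): J: 1 → 2, ΔJ = +1 — satisfied.
Parity must change: odd → even — satisfied.

the ΔS = 0 rule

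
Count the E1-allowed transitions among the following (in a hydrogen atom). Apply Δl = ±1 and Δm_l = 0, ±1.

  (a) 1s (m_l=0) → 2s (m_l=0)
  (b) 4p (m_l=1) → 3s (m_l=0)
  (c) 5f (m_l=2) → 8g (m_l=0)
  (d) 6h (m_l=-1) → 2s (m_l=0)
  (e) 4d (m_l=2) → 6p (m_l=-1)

(a) forbidden — Δl = +0 (E1 requires Δl = ±1)
(b) allowed
(c) forbidden — Δm_l = -2 (E1 requires Δm_l = 0, ±1)
(d) forbidden — Δl = -5 (E1 requires Δl = ±1)
(e) forbidden — Δm_l = -3 (E1 requires Δm_l = 0, ±1)
Total allowed: 1 of 5.

1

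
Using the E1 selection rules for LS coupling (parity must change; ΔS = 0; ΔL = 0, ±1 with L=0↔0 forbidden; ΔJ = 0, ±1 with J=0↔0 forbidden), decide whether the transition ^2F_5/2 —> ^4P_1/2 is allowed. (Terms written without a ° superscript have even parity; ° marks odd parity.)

forbidden

Reading off the term symbols: S 1/2→3/2, L 3→1, J 5/2→1/2, parity even→even.
Parity must change: even → even — fails.
ΔS = 0: S: 1/2 → 3/2 — fails.
ΔL = 0, ±1 (not L=0↔0): L: 3 → 1, ΔL = -2 — fails.
ΔJ = 0, ±1 (not J=0↔0): J: 5/2 → 1/2, ΔJ = -2 — fails.
Rule(s) violated: parity, ΔS, ΔL, ΔJ.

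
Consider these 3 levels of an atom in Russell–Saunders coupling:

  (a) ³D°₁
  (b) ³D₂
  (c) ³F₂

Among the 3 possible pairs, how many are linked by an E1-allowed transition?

2

(a)–(b): allowed.
(a)–(c): allowed.
(b)–(c): forbidden (parity).
Allowed pairs: 2 of 3.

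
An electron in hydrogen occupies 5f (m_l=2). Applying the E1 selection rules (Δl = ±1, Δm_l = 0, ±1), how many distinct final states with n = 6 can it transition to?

5

E1 requires Δl = ±1, so l_f ∈ {2, 4}; with 0 ≤ l_f ≤ n_f−1 = 5, the allowed l_f values are {2, 4}.
For l_f = 2: m_f ∈ {m_i−1, m_i, m_i+1} ∩ [−2, 2] = {1, 2} → 2 states.
For l_f = 4: m_f ∈ {m_i−1, m_i, m_i+1} ∩ [−4, 4] = {1, 2, 3} → 3 states.
Total: 5.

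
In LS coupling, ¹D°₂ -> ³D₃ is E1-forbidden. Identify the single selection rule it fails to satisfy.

the ΔS = 0 rule

Parity must change: odd → even — passes.
ΔS = 0: S: 0 → 1 — fails.
ΔL = 0, ±1 (not L=0↔0): L: 2 → 2, ΔL = +0 — passes.
ΔJ = 0, ±1 (not J=0↔0): J: 2 → 3, ΔJ = +1 — passes.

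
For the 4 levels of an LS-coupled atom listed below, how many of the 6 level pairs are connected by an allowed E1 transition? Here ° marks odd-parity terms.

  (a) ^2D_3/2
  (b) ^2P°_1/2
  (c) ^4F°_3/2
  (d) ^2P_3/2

(a)–(b): allowed.
(a)–(c): forbidden (ΔS).
(a)–(d): forbidden (parity).
(b)–(c): forbidden (parity, ΔS, ΔL).
(b)–(d): allowed.
(c)–(d): forbidden (ΔS, ΔL).
Allowed pairs: 2 of 6.

2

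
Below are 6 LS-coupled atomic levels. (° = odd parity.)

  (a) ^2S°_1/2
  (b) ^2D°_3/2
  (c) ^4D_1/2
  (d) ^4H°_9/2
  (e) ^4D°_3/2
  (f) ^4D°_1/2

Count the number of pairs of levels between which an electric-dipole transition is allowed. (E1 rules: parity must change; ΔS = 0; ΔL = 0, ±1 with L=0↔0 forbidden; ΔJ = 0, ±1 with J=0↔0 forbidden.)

(a)–(b): forbidden (parity, ΔL).
(a)–(c): forbidden (ΔS, ΔL).
(a)–(d): forbidden (parity, ΔS, ΔL, ΔJ).
(a)–(e): forbidden (parity, ΔS, ΔL).
(a)–(f): forbidden (parity, ΔS, ΔL).
(b)–(c): forbidden (ΔS).
(b)–(d): forbidden (parity, ΔS, ΔL, ΔJ).
(b)–(e): forbidden (parity, ΔS).
(b)–(f): forbidden (parity, ΔS).
(c)–(d): forbidden (ΔL, ΔJ).
(c)–(e): allowed.
(c)–(f): allowed.
(d)–(e): forbidden (parity, ΔL, ΔJ).
(d)–(f): forbidden (parity, ΔL, ΔJ).
(e)–(f): forbidden (parity).
Allowed pairs: 2 of 15.

2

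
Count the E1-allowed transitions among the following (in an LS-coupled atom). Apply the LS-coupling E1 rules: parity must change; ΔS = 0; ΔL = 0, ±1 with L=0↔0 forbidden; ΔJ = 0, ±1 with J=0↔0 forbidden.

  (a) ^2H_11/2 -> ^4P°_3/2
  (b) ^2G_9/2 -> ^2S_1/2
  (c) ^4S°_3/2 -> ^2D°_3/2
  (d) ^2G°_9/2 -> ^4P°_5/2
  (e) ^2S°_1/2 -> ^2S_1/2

0

(a) forbidden (ΔS, ΔL, ΔJ fail)
(b) forbidden (parity, ΔL, ΔJ fail)
(c) forbidden (parity, ΔS, ΔL fail)
(d) forbidden (parity, ΔS, ΔL, ΔJ fail)
(e) forbidden (ΔL fails)
Total allowed: 0 of 5.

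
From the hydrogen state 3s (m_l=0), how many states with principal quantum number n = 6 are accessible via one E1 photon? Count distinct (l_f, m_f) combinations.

E1 requires Δl = ±1, so l_f ∈ {-1, 1}; with 0 ≤ l_f ≤ n_f−1 = 5, the allowed l_f values are {1}.
For l_f = 1: m_f ∈ {m_i−1, m_i, m_i+1} ∩ [−1, 1] = {-1, 0, 1} → 3 states.
Total: 3.

3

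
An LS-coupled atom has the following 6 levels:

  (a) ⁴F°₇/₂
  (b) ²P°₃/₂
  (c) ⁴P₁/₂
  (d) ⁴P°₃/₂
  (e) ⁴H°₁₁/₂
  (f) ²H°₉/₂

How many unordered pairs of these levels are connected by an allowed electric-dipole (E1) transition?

1

(a)–(b): forbidden (parity, ΔS, ΔL, ΔJ).
(a)–(c): forbidden (ΔL, ΔJ).
(a)–(d): forbidden (parity, ΔL, ΔJ).
(a)–(e): forbidden (parity, ΔL, ΔJ).
(a)–(f): forbidden (parity, ΔS, ΔL).
(b)–(c): forbidden (ΔS).
(b)–(d): forbidden (parity, ΔS).
(b)–(e): forbidden (parity, ΔS, ΔL, ΔJ).
(b)–(f): forbidden (parity, ΔL, ΔJ).
(c)–(d): allowed.
(c)–(e): forbidden (ΔL, ΔJ).
(c)–(f): forbidden (ΔS, ΔL, ΔJ).
(d)–(e): forbidden (parity, ΔL, ΔJ).
(d)–(f): forbidden (parity, ΔS, ΔL, ΔJ).
(e)–(f): forbidden (parity, ΔS).
Allowed pairs: 1 of 15.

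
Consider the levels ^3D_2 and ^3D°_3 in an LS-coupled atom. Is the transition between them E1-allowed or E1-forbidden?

Initial level: S=1, L=2, J=2, parity even. Final level: S=1, L=2, J=3, parity odd.
Parity must change: even → odd — passes.
ΔS = 0: S: 1 → 1 — passes.
ΔL = 0, ±1 (not L=0↔0): L: 2 → 2, ΔL = +0 — passes.
ΔJ = 0, ±1 (not J=0↔0): J: 2 → 3, ΔJ = +1 — passes.
All four E1 rules are satisfied.

allowed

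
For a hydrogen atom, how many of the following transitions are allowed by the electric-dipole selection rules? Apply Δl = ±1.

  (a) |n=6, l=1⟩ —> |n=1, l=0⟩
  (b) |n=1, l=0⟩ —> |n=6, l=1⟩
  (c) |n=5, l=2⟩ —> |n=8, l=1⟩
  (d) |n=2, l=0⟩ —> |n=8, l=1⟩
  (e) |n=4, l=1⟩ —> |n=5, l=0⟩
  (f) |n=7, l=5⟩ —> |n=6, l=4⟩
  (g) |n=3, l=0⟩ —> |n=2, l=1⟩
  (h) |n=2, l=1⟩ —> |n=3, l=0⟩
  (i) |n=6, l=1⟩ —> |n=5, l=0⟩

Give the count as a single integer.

9

(a) allowed
(b) allowed
(c) allowed
(d) allowed
(e) allowed
(f) allowed
(g) allowed
(h) allowed
(i) allowed
Total allowed: 9 of 9.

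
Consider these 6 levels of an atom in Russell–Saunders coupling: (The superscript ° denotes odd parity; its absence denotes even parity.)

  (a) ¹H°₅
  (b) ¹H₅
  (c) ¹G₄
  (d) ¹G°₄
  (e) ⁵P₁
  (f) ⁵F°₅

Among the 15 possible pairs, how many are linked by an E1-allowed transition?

4

(a)–(b): allowed.
(a)–(c): allowed.
(a)–(d): forbidden (parity).
(a)–(e): forbidden (ΔS, ΔL, ΔJ).
(a)–(f): forbidden (parity, ΔS, ΔL).
(b)–(c): forbidden (parity).
(b)–(d): allowed.
(b)–(e): forbidden (parity, ΔS, ΔL, ΔJ).
(b)–(f): forbidden (ΔS, ΔL).
(c)–(d): allowed.
(c)–(e): forbidden (parity, ΔS, ΔL, ΔJ).
(c)–(f): forbidden (ΔS).
(d)–(e): forbidden (ΔS, ΔL, ΔJ).
(d)–(f): forbidden (parity, ΔS).
(e)–(f): forbidden (ΔL, ΔJ).
Allowed pairs: 4 of 15.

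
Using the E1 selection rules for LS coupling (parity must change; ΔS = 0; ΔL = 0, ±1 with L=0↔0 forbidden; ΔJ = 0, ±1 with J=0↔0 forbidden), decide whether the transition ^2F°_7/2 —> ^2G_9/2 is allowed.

allowed

Parity must change: odd → even — ok.
ΔS = 0: S: 1/2 → 1/2 — ok.
ΔL = 0, ±1 (not L=0↔0): L: 3 → 4, ΔL = +1 — ok.
ΔJ = 0, ±1 (not J=0↔0): J: 7/2 → 9/2, ΔJ = +1 — ok.
All four E1 rules are satisfied.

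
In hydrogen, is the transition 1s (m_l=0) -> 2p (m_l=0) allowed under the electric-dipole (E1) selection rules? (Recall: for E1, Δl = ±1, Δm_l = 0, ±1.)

Initial l = 0, final l = 1, so Δl = +1. E1 requires Δl = ±1: satisfied.
Δm_l = 0 − (0) = +0. E1 requires Δm_l = 0, ±1: satisfied.
All E1 selection rules are satisfied.

allowed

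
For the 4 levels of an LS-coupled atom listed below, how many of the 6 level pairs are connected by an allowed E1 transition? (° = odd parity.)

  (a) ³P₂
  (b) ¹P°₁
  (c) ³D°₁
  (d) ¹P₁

(a)–(b): forbidden (ΔS).
(a)–(c): allowed.
(a)–(d): forbidden (parity, ΔS).
(b)–(c): forbidden (parity, ΔS).
(b)–(d): allowed.
(c)–(d): forbidden (ΔS).
Allowed pairs: 2 of 6.

2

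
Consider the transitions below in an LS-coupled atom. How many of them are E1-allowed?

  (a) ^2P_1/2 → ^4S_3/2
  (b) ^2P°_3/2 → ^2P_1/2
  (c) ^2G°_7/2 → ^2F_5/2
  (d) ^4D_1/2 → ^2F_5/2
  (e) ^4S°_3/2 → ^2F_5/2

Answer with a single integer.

2

(a) forbidden (parity, ΔS fail)
(b) allowed
(c) allowed
(d) forbidden (parity, ΔS, ΔJ fail)
(e) forbidden (ΔS, ΔL fail)
Total allowed: 2 of 5.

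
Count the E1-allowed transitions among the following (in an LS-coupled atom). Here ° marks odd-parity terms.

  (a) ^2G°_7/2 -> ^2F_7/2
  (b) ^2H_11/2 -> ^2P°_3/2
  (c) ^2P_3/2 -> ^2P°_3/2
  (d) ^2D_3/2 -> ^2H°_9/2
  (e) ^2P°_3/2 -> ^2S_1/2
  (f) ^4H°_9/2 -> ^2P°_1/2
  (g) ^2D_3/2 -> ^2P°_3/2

4

(a) allowed
(b) forbidden (ΔL, ΔJ fail)
(c) allowed
(d) forbidden (ΔL, ΔJ fail)
(e) allowed
(f) forbidden (parity, ΔS, ΔL, ΔJ fail)
(g) allowed
Total allowed: 4 of 7.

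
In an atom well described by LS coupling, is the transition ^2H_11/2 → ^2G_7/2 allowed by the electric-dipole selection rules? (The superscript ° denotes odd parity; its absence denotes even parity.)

forbidden

ΔJ = 0, ±1 (not J=0↔0): J: 11/2 → 7/2, ΔJ = -2 — ✗.
Parity must change: even → even — ✗.
ΔS = 0: S: 1/2 → 1/2 — ✓.
ΔL = 0, ±1 (not L=0↔0): L: 5 → 4, ΔL = -1 — ✓.
Rule(s) violated: parity, ΔJ.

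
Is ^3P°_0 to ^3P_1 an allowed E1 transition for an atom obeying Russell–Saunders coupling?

Initial level: S=1, L=1, J=0, parity odd. Final level: S=1, L=1, J=1, parity even.
ΔS = 0: S: 1 → 1 — ok.
ΔL = 0, ±1 (not L=0↔0): L: 1 → 1, ΔL = +0 — ok.
ΔJ = 0, ±1 (not J=0↔0): J: 0 → 1, ΔJ = +1 — ok.
Parity must change: odd → even — ok.
All four E1 rules are satisfied.

allowed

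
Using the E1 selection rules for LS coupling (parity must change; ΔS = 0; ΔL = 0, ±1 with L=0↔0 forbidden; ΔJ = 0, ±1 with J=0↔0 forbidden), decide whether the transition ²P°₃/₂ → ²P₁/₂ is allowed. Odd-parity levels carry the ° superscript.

allowed

Initial level: S=1/2, L=1, J=3/2, parity odd. Final level: S=1/2, L=1, J=1/2, parity even.
ΔJ = 0, ±1 (not J=0↔0): J: 3/2 → 1/2, ΔJ = -1 — ✓.
ΔL = 0, ±1 (not L=0↔0): L: 1 → 1, ΔL = +0 — ✓.
ΔS = 0: S: 1/2 → 1/2 — ✓.
Parity must change: odd → even — ✓.
All four E1 rules are satisfied.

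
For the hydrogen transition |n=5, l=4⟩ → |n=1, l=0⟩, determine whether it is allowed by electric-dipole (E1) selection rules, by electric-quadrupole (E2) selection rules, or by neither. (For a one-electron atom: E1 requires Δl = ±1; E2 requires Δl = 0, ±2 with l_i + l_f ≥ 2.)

Δl = 0 − 4 = -4; l_i + l_f = 4.
E1 (Δl = ±1): not satisfied.
E2 (Δl = 0,±2, l_i+l_f ≥ 2): not satisfied.

neither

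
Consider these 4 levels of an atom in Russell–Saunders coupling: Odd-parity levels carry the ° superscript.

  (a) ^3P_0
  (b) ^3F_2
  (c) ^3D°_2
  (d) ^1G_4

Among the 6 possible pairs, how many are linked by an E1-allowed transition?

1

(a)–(b): forbidden (parity, ΔL, ΔJ).
(a)–(c): forbidden (ΔJ).
(a)–(d): forbidden (parity, ΔS, ΔL, ΔJ).
(b)–(c): allowed.
(b)–(d): forbidden (parity, ΔS, ΔJ).
(c)–(d): forbidden (ΔS, ΔL, ΔJ).
Allowed pairs: 1 of 6.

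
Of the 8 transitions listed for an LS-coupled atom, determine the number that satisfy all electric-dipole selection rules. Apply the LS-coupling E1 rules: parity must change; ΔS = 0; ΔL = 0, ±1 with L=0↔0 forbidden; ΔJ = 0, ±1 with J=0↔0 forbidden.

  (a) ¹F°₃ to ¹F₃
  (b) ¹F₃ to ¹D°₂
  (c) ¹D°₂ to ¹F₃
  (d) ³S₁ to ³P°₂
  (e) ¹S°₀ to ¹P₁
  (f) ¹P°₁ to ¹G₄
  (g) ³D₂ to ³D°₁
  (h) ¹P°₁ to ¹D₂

(a) allowed
(b) allowed
(c) allowed
(d) allowed
(e) allowed
(f) forbidden (ΔL, ΔJ fail)
(g) allowed
(h) allowed
Total allowed: 7 of 8.

7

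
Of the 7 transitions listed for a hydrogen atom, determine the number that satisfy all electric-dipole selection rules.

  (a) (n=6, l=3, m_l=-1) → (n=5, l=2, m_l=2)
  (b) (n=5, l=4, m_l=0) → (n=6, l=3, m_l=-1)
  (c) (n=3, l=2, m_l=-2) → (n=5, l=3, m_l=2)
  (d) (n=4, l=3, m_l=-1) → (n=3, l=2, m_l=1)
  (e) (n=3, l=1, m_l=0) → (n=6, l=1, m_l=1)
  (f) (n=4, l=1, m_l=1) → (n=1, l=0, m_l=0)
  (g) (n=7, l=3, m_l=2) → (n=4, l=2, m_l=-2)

2

(a) forbidden — Δm_l = +3 (E1 requires Δm_l = 0, ±1)
(b) allowed
(c) forbidden — Δm_l = +4 (E1 requires Δm_l = 0, ±1)
(d) forbidden — Δm_l = +2 (E1 requires Δm_l = 0, ±1)
(e) forbidden — Δl = +0 (E1 requires Δl = ±1)
(f) allowed
(g) forbidden — Δm_l = -4 (E1 requires Δm_l = 0, ±1)
Total allowed: 2 of 7.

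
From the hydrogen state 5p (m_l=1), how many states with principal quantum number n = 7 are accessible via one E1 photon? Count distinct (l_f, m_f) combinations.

E1 requires Δl = ±1, so l_f ∈ {0, 2}; with 0 ≤ l_f ≤ n_f−1 = 6, the allowed l_f values are {0, 2}.
For l_f = 0: m_f ∈ {m_i−1, m_i, m_i+1} ∩ [−0, 0] = {0} → 1 state.
For l_f = 2: m_f ∈ {m_i−1, m_i, m_i+1} ∩ [−2, 2] = {0, 1, 2} → 3 states.
Total: 4.

4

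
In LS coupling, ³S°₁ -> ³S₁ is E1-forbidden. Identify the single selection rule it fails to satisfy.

ΔJ = 0, ±1 (not J=0↔0): J: 1 → 1, ΔJ = +0 — ✓.
Parity must change: odd → even — ✓.
ΔL = 0, ±1 (not L=0↔0): L: 0 → 0, ΔL = +0 — ✗.
ΔS = 0: S: 1 → 1 — ✓.

the L=0 ↔ L=0 exclusion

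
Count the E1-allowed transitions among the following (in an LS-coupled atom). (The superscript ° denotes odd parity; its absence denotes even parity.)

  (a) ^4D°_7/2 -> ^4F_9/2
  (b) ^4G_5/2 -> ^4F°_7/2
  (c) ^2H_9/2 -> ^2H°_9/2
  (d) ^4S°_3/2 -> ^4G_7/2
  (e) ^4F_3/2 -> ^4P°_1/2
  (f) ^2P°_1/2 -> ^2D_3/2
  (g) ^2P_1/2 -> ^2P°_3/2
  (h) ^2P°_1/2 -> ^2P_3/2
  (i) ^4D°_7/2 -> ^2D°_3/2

6

(a) allowed
(b) allowed
(c) allowed
(d) forbidden (ΔL, ΔJ fail)
(e) forbidden (ΔL fails)
(f) allowed
(g) allowed
(h) allowed
(i) forbidden (parity, ΔS, ΔJ fail)
Total allowed: 6 of 9.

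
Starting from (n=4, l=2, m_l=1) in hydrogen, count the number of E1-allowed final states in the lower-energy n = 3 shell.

2

E1 requires Δl = ±1, so l_f ∈ {1, 3}; with 0 ≤ l_f ≤ n_f−1 = 2, the allowed l_f values are {1}.
For l_f = 1: m_f ∈ {m_i−1, m_i, m_i+1} ∩ [−1, 1] = {0, 1} → 2 states.
Total: 2.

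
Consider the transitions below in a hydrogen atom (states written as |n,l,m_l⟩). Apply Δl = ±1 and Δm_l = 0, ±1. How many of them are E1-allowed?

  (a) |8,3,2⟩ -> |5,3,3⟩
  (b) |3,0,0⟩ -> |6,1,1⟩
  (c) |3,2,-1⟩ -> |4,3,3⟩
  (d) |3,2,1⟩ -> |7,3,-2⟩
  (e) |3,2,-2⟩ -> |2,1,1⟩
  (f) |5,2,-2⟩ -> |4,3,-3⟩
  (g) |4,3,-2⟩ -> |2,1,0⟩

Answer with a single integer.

2

(a) forbidden — Δl = +0 (E1 requires Δl = ±1)
(b) allowed
(c) forbidden — Δm_l = +4 (E1 requires Δm_l = 0, ±1)
(d) forbidden — Δm_l = -3 (E1 requires Δm_l = 0, ±1)
(e) forbidden — Δm_l = +3 (E1 requires Δm_l = 0, ±1)
(f) allowed
(g) forbidden — Δl = -2 (E1 requires Δl = ±1); Δm_l = +2 (E1 requires Δm_l = 0, ±1)
Total allowed: 2 of 7.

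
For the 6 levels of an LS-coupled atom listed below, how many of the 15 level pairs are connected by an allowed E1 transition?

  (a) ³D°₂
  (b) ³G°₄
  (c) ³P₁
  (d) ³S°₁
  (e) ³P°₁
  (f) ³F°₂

3

(a)–(b): forbidden (parity, ΔL, ΔJ).
(a)–(c): allowed.
(a)–(d): forbidden (parity, ΔL).
(a)–(e): forbidden (parity).
(a)–(f): forbidden (parity).
(b)–(c): forbidden (ΔL, ΔJ).
(b)–(d): forbidden (parity, ΔL, ΔJ).
(b)–(e): forbidden (parity, ΔL, ΔJ).
(b)–(f): forbidden (parity, ΔJ).
(c)–(d): allowed.
(c)–(e): allowed.
(c)–(f): forbidden (ΔL).
(d)–(e): forbidden (parity).
(d)–(f): forbidden (parity, ΔL).
(e)–(f): forbidden (parity, ΔL).
Allowed pairs: 3 of 15.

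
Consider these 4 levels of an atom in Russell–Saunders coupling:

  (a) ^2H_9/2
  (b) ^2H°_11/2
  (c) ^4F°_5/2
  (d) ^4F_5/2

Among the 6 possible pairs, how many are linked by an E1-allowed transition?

(a)–(b): allowed.
(a)–(c): forbidden (ΔS, ΔL, ΔJ).
(a)–(d): forbidden (parity, ΔS, ΔL, ΔJ).
(b)–(c): forbidden (parity, ΔS, ΔL, ΔJ).
(b)–(d): forbidden (ΔS, ΔL, ΔJ).
(c)–(d): allowed.
Allowed pairs: 2 of 6.

2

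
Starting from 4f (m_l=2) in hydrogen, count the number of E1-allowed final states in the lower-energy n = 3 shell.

2

E1 requires Δl = ±1, so l_f ∈ {2, 4}; with 0 ≤ l_f ≤ n_f−1 = 2, the allowed l_f values are {2}.
For l_f = 2: m_f ∈ {m_i−1, m_i, m_i+1} ∩ [−2, 2] = {1, 2} → 2 states.
Total: 2.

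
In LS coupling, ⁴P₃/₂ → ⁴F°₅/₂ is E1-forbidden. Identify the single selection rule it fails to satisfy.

ΔJ = 0, ±1 (not J=0↔0): J: 3/2 → 5/2, ΔJ = +1 — satisfied.
ΔL = 0, ±1 (not L=0↔0): L: 1 → 3, ΔL = +2 — violated.
ΔS = 0: S: 3/2 → 3/2 — satisfied.
Parity must change: even → odd — satisfied.

the ΔL = 0, ±1 rule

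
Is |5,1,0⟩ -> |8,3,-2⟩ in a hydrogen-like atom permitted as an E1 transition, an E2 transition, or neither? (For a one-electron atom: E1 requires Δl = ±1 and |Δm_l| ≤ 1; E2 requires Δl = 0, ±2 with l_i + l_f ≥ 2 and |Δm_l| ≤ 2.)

E2

Δl = 3 − 1 = +2; l_i + l_f = 4.
Δm_l = -2.
E1 (Δl = ±1, |Δm_l| ≤ 1): not satisfied.
E2 (Δl = 0,±2, l_i+l_f ≥ 2, |Δm_l| ≤ 2): satisfied.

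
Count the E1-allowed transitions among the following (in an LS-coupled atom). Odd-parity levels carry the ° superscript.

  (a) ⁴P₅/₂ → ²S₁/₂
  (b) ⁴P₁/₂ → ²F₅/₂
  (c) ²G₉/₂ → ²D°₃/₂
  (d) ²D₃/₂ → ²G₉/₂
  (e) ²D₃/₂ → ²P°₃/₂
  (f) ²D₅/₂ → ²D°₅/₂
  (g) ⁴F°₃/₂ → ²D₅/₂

(a) forbidden (parity, ΔS, ΔJ fail)
(b) forbidden (parity, ΔS, ΔL, ΔJ fail)
(c) forbidden (ΔL, ΔJ fail)
(d) forbidden (parity, ΔL, ΔJ fail)
(e) allowed
(f) allowed
(g) forbidden (ΔS fails)
Total allowed: 2 of 7.

2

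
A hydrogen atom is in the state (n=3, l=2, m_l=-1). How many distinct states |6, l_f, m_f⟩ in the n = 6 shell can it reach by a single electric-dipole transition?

E1 requires Δl = ±1, so l_f ∈ {1, 3}; with 0 ≤ l_f ≤ n_f−1 = 5, the allowed l_f values are {1, 3}.
For l_f = 1: m_f ∈ {m_i−1, m_i, m_i+1} ∩ [−1, 1] = {-1, 0} → 2 states.
For l_f = 3: m_f ∈ {m_i−1, m_i, m_i+1} ∩ [−3, 3] = {-2, -1, 0} → 3 states.
Total: 5.

5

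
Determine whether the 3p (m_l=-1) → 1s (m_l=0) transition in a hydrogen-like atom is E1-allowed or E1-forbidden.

l: 1 → 0 (Δl = -1). Δl = ±1 ok.
Δm_l = 0 − (-1) = +1. E1 requires Δm_l = 0, ±1: ok.
All E1 selection rules are satisfied.

allowed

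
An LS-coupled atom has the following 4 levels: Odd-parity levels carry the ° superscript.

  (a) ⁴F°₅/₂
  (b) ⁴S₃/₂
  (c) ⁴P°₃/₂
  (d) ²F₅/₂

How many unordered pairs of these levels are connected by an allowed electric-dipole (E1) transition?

(a)–(b): forbidden (ΔL).
(a)–(c): forbidden (parity, ΔL).
(a)–(d): forbidden (ΔS).
(b)–(c): allowed.
(b)–(d): forbidden (parity, ΔS, ΔL).
(c)–(d): forbidden (ΔS, ΔL).
Allowed pairs: 1 of 6.

1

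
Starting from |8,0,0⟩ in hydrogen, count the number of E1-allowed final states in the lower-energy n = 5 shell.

E1 requires Δl = ±1, so l_f ∈ {-1, 1}; with 0 ≤ l_f ≤ n_f−1 = 4, the allowed l_f values are {1}.
For l_f = 1: m_f ∈ {m_i−1, m_i, m_i+1} ∩ [−1, 1] = {-1, 0, 1} → 3 states.
Total: 3.

3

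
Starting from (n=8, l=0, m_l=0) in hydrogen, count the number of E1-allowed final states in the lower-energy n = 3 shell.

E1 requires Δl = ±1, so l_f ∈ {-1, 1}; with 0 ≤ l_f ≤ n_f−1 = 2, the allowed l_f values are {1}.
For l_f = 1: m_f ∈ {m_i−1, m_i, m_i+1} ∩ [−1, 1] = {-1, 0, 1} → 3 states.
Total: 3.

3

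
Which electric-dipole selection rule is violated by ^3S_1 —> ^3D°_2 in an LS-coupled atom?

Initial level: S=1, L=0, J=1, parity even. Final level: S=1, L=2, J=2, parity odd.
ΔL = 0, ±1 (not L=0↔0): L: 0 → 2, ΔL = +2 — ✗.
Parity must change: even → odd — ✓.
ΔS = 0: S: 1 → 1 — ✓.
ΔJ = 0, ±1 (not J=0↔0): J: 1 → 2, ΔJ = +1 — ✓.

the ΔL = 0, ±1 rule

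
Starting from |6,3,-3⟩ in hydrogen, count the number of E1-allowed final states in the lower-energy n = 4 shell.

E1 requires Δl = ±1, so l_f ∈ {2, 4}; with 0 ≤ l_f ≤ n_f−1 = 3, the allowed l_f values are {2}.
For l_f = 2: m_f ∈ {m_i−1, m_i, m_i+1} ∩ [−2, 2] = {-2} → 1 state.
Total: 1.

1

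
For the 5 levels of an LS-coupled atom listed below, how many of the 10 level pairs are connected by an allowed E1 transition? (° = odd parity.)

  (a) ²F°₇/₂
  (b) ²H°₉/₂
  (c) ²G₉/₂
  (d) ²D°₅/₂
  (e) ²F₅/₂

4

(a)–(b): forbidden (parity, ΔL).
(a)–(c): allowed.
(a)–(d): forbidden (parity).
(a)–(e): allowed.
(b)–(c): allowed.
(b)–(d): forbidden (parity, ΔL, ΔJ).
(b)–(e): forbidden (ΔL, ΔJ).
(c)–(d): forbidden (ΔL, ΔJ).
(c)–(e): forbidden (parity, ΔJ).
(d)–(e): allowed.
Allowed pairs: 4 of 10.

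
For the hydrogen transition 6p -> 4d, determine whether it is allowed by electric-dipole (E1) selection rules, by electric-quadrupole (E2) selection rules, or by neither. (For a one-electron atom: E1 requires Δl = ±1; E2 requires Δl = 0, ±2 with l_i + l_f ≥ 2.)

E1

Δl = 2 − 1 = +1; l_i + l_f = 3.
E1 (Δl = ±1): satisfied.
E2 (Δl = 0,±2, l_i+l_f ≥ 2): not satisfied.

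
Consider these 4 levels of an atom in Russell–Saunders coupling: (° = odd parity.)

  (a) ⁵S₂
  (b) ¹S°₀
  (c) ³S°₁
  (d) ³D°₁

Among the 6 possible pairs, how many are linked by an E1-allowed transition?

0

(a)–(b): forbidden (ΔS, ΔL, ΔJ).
(a)–(c): forbidden (ΔS, ΔL).
(a)–(d): forbidden (ΔS, ΔL).
(b)–(c): forbidden (parity, ΔS, ΔL).
(b)–(d): forbidden (parity, ΔS, ΔL).
(c)–(d): forbidden (parity, ΔL).
Allowed pairs: 0 of 6.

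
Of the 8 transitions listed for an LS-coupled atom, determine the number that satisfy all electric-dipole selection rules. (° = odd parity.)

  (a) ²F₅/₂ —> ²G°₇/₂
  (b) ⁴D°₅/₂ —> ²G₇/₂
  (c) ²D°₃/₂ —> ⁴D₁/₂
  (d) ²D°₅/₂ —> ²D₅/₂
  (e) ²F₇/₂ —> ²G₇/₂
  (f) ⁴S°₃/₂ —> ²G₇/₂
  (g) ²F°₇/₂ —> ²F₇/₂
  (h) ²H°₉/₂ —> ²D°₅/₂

(a) allowed
(b) forbidden (ΔS, ΔL fail)
(c) forbidden (ΔS fails)
(d) allowed
(e) forbidden (parity fails)
(f) forbidden (ΔS, ΔL, ΔJ fail)
(g) allowed
(h) forbidden (parity, ΔL, ΔJ fail)
Total allowed: 3 of 8.

3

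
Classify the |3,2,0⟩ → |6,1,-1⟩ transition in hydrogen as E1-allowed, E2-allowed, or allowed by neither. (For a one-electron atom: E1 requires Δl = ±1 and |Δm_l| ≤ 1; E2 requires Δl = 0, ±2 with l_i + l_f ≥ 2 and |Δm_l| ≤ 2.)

Δl = 1 − 2 = -1; l_i + l_f = 3.
Δm_l = -1.
E1 (Δl = ±1, |Δm_l| ≤ 1): satisfied.
E2 (Δl = 0,±2, l_i+l_f ≥ 2, |Δm_l| ≤ 2): not satisfied.

E1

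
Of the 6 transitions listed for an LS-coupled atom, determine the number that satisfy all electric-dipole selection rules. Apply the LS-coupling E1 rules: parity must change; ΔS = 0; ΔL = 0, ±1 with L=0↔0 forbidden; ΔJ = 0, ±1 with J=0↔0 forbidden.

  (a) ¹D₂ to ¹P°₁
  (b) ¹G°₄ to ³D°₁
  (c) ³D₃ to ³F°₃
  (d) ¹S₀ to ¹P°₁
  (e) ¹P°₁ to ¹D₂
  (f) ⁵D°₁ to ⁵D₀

(a) allowed
(b) forbidden (parity, ΔS, ΔL, ΔJ fail)
(c) allowed
(d) allowed
(e) allowed
(f) allowed
Total allowed: 5 of 6.

5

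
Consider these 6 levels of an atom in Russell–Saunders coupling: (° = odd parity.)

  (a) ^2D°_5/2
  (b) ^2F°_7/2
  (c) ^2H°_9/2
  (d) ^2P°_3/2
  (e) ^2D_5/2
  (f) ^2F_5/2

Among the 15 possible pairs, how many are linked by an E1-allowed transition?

5

(a)–(b): forbidden (parity).
(a)–(c): forbidden (parity, ΔL, ΔJ).
(a)–(d): forbidden (parity).
(a)–(e): allowed.
(a)–(f): allowed.
(b)–(c): forbidden (parity, ΔL).
(b)–(d): forbidden (parity, ΔL, ΔJ).
(b)–(e): allowed.
(b)–(f): allowed.
(c)–(d): forbidden (parity, ΔL, ΔJ).
(c)–(e): forbidden (ΔL, ΔJ).
(c)–(f): forbidden (ΔL, ΔJ).
(d)–(e): allowed.
(d)–(f): forbidden (ΔL).
(e)–(f): forbidden (parity).
Allowed pairs: 5 of 15.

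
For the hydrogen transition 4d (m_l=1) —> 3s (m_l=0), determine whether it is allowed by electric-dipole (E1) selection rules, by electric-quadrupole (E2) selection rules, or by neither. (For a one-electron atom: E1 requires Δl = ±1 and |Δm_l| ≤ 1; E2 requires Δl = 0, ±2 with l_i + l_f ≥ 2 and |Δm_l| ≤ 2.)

Δl = 0 − 2 = -2; l_i + l_f = 2.
Δm_l = -1.
E1 (Δl = ±1, |Δm_l| ≤ 1): not satisfied.
E2 (Δl = 0,±2, l_i+l_f ≥ 2, |Δm_l| ≤ 2): satisfied.

E2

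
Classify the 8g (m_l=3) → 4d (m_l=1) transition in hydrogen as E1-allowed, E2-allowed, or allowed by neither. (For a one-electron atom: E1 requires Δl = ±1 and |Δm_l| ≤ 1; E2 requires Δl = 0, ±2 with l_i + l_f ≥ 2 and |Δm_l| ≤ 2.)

E2

Δl = 2 − 4 = -2; l_i + l_f = 6.
Δm_l = -2.
E1 (Δl = ±1, |Δm_l| ≤ 1): not satisfied.
E2 (Δl = 0,±2, l_i+l_f ≥ 2, |Δm_l| ≤ 2): satisfied.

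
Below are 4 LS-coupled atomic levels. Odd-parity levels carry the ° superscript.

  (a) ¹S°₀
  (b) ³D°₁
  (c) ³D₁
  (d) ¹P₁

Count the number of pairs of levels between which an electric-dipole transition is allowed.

(a)–(b): forbidden (parity, ΔS, ΔL).
(a)–(c): forbidden (ΔS, ΔL).
(a)–(d): allowed.
(b)–(c): allowed.
(b)–(d): forbidden (ΔS).
(c)–(d): forbidden (parity, ΔS).
Allowed pairs: 2 of 6.

2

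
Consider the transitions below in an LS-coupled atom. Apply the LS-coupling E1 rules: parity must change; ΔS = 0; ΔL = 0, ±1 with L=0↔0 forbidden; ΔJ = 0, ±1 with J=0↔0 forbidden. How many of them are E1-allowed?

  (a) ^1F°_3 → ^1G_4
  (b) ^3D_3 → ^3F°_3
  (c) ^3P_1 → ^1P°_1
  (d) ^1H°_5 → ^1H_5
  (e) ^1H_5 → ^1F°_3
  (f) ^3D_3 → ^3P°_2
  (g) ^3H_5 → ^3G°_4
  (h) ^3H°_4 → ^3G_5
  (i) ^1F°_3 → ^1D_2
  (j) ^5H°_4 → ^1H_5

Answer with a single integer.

7

(a) allowed
(b) allowed
(c) forbidden (ΔS fails)
(d) allowed
(e) forbidden (ΔL, ΔJ fail)
(f) allowed
(g) allowed
(h) allowed
(i) allowed
(j) forbidden (ΔS fails)
Total allowed: 7 of 10.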